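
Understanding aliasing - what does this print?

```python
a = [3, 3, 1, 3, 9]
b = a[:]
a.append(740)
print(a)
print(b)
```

Key concept: slice [:] creates copy.
Step by step:
`a = [3, 3, 1, 3, 9]` → a = [3, 3, 1, 3, 9]
`b = a[:]` → b = [3, 3, 1, 3, 9]
`a.append(740)` → a = [3, 3, 1, 3, 9, 740]
`print(a)` → prints [3, 3, 1, 3, 9, 740]
`print(b)` → prints [3, 3, 1, 3, 9]

Answer:
[3, 3, 1, 3, 9, 740]
[3, 3, 1, 3, 9]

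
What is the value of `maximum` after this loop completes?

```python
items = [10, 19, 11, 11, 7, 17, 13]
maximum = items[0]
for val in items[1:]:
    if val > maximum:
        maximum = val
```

Maximum of [10, 19, 11, 11, 7, 17, 13]
`maximum` takes the values: 10 → 19

Answer: 19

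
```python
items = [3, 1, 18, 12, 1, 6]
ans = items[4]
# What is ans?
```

Trace:
`items = [3, 1, 18, 12, 1, 6]` → items = [3, 1, 18, 12, 1, 6]
`ans = items[4]` → ans = 1
So ans = 1

Answer: 1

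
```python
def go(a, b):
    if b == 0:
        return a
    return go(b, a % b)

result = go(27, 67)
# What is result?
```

go(27, 67) -> go(67, 27) -> go(27, 13) -> go(13, 1) -> go(1, 0) -> 1

Answer: 1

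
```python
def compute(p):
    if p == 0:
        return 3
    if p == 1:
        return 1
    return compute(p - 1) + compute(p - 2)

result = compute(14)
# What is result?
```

Build up from base cases: compute(0)=3, compute(1)=1, compute(2)=4, compute(3)=5, compute(4)=9, compute(5)=14, compute(6)=23, ..., compute(14)=1076

Answer: 1076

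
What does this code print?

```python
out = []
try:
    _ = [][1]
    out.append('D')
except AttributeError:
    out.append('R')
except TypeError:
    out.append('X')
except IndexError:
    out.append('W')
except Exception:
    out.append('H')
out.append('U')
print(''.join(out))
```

Execution trace: 'W' (except IndexError) → 'U' (after the try/except). Output: WU

Answer: WU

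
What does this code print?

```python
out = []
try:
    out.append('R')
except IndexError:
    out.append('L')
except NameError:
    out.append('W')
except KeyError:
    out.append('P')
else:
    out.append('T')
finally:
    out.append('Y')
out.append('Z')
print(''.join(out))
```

Execution trace: 'R' (try body, no exception) → 'T' (else) → 'Y' (finally) → 'Z' (after the try/except). Output: RTYZ

Answer: RTYZ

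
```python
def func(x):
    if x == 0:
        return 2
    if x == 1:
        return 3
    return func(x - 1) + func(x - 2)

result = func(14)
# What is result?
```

Build up from base cases: func(0)=2, func(1)=3, func(2)=5, func(3)=8, func(4)=13, func(5)=21, func(6)=34, ..., func(14)=1597

Answer: 1597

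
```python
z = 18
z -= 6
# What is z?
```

Trace:
`z = 18` → z = 18
`z -= 6` → z = 12
So z = 12

Answer: 12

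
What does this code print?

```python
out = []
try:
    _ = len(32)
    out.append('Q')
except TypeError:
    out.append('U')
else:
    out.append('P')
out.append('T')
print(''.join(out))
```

Execution trace: 'U' (except TypeError) → 'T' (after the try/except). Output: UT

Answer: UT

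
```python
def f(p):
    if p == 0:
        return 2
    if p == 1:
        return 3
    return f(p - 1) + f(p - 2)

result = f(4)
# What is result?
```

Build up from base cases: f(0)=2, f(1)=3, f(2)=5, f(3)=8, f(4)=13

Answer: 13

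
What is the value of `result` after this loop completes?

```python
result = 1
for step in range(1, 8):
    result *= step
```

7! = 5040
`result` takes the values: 1 → 2 → 6 → 24 → 120 → 720 → 5040

Answer: 5040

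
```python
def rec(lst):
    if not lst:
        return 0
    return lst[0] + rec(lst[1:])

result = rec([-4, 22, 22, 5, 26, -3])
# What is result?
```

(-4) + 22 + 22 + 5 + 26 + (-3) + 0 = 68

Answer: 68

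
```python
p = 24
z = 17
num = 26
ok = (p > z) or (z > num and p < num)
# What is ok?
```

Trace:
`p = 24` → p = 24
`z = 17` → z = 17
`num = 26` → num = 26
`ok = (p > z) or (z > num and p < num)` → ok = True
So ok = True

Answer: True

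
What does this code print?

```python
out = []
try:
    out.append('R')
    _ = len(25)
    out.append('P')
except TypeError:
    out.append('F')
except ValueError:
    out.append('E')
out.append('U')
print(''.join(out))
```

Execution trace: 'R' (try body) → 'F' (except TypeError) → 'U' (after the try/except). Output: RFU

Answer: RFU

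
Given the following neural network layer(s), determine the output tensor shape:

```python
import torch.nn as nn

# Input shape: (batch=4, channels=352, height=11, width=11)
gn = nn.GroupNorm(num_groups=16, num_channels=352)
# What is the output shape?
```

Input: (4, 352, 11, 11) -> Output: (4, 352, 11, 11)

Answer: (4, 352, 11, 11)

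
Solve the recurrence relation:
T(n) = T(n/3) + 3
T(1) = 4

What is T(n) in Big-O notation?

Each step divides n by 3 and adds 3. After log_3(n) steps we reach T(1)=4. So T(n) = 3·log_3(n) + 4 = O(log n).

Answer: O(log n)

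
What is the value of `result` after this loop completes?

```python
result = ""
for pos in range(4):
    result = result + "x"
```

Repeat 'x' 4 times
`result` takes the values: "" → "x" → "xx" → "xxx" → "xxxx"

Answer: "xxxx"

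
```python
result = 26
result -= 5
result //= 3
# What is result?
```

Trace:
`result = 26` → result = 26
`result -= 5` → result = 21
`result //= 3` → result = 7
So result = 7

Answer: 7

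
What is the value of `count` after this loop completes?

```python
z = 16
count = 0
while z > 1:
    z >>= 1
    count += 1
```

Count right shifts until 1
`count` takes the values: 0 → 1 → 2 → 3 → 4

Answer: 4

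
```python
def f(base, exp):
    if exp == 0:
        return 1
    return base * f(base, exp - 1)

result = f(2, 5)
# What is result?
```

f(2, 5) = 2 * 2 * 2 * 2 * 2 = 32

Answer: 32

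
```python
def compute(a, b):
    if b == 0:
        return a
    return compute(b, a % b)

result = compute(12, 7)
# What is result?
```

compute(12, 7) -> compute(7, 5) -> compute(5, 2) -> compute(2, 1) -> compute(1, 0) -> 1

Answer: 1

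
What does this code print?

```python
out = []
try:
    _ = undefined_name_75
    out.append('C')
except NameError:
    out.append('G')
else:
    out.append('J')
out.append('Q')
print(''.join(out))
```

Execution trace: 'G' (except NameError) → 'Q' (after the try/except). Output: GQ

Answer: GQ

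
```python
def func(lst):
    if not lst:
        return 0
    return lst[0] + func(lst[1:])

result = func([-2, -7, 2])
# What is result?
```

(-2) + (-7) + 2 + 0 = -7

Answer: -7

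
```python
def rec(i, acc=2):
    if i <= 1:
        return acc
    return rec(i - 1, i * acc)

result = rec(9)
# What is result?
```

Accumulator trace (n, acc): (9, 2) -> (8, 18) -> (7, 144) -> (6, 1008) -> (5, 6048) -> (4, 30240) -> (3, 120960) -> (2, 362880) -> (1, 725760) -> return 725760

Answer: 725760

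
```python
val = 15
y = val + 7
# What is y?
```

Trace:
`val = 15` → val = 15
`y = val + 7` → y = 22
So y = 22

Answer: 22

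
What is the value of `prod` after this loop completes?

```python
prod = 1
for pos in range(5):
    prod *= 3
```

3^5 = 243
`prod` takes the values: 1 → 3 → 9 → 27 → 81 → 243

Answer: 243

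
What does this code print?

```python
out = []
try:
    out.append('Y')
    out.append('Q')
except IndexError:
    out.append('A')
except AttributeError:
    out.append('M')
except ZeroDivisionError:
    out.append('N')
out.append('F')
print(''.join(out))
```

Execution trace: 'Y' (try body) → 'Q' (try body, no exception) → 'F' (after the try/except). Output: YQF

Answer: YQF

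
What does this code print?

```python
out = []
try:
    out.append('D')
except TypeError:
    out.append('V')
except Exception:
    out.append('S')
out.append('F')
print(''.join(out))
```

Execution trace: 'D' (try body, no exception) → 'F' (after the try/except). Output: DF

Answer: DF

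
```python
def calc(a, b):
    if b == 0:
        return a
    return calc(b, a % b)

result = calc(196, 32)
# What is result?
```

calc(196, 32) -> calc(32, 4) -> calc(4, 0) -> 4

Answer: 4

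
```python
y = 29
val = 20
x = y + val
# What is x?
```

Trace:
`y = 29` → y = 29
`val = 20` → val = 20
`x = y + val` → x = 49
So x = 49

Answer: 49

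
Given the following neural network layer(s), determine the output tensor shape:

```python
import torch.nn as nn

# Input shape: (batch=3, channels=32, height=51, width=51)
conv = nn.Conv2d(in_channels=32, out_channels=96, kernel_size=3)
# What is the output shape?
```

Input: (3, 32, 51, 51) -> Output: (3, 96, 49, 49)

Answer: (3, 96, 49, 49)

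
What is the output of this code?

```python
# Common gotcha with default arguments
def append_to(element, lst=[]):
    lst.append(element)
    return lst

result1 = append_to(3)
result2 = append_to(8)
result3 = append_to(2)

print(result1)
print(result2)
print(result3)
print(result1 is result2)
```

Key concept: mutable default argument gotcha.
Step by step:
`result1 = append_to(3)` → result1 = [3]
`result2 = append_to(8)` → result1 = [3, 8] (same object as result2); result2 = [3, 8] (same object as result1)
`result3 = append_to(2)` → result1 = [3, 8, 2] (same object as result2, result3); result2 = [3, 8, 2] (same object as result1, result3); result3 = [3, 8, 2] (same object as result1, result2)
`print(result1)` → prints [3, 8, 2]
`print(result2)` → prints [3, 8, 2]
`print(result3)` → prints [3, 8, 2]
`print(result1 is result2)` → prints True

Answer:
[3, 8, 2]
[3, 8, 2]
[3, 8, 2]
True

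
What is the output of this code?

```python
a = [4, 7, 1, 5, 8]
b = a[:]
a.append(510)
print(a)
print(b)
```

Key concept: slice [:] creates copy.
Step by step:
`a = [4, 7, 1, 5, 8]` → a = [4, 7, 1, 5, 8]
`b = a[:]` → b = [4, 7, 1, 5, 8]
`a.append(510)` → a = [4, 7, 1, 5, 8, 510]
`print(a)` → prints [4, 7, 1, 5, 8, 510]
`print(b)` → prints [4, 7, 1, 5, 8]

Answer:
[4, 7, 1, 5, 8, 510]
[4, 7, 1, 5, 8]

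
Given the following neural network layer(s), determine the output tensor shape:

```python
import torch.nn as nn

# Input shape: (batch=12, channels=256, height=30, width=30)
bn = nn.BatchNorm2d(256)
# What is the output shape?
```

Input: (12, 256, 30, 30) -> Output: (12, 256, 30, 30)

Answer: (12, 256, 30, 30)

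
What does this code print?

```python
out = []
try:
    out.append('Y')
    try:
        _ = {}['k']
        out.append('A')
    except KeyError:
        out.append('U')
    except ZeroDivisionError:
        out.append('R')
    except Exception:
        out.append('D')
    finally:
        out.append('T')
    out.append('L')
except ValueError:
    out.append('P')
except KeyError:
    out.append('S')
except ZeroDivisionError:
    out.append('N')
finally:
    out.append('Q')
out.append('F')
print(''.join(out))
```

Execution trace: 'Y' (try body) → 'U' (inner except KeyError) → 'T' (inner finally) → 'L' (try body, no exception) → 'Q' (finally) → 'F' (after the try/except). Output: YUTLQF

Answer: YUTLQF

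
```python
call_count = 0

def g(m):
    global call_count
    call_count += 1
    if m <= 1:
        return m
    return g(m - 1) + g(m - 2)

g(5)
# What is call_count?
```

Calls(m) = 1 + Calls(m-1) + Calls(m-2); Calls(0)=Calls(1)=1. For m=5 this gives 15.

Answer: 15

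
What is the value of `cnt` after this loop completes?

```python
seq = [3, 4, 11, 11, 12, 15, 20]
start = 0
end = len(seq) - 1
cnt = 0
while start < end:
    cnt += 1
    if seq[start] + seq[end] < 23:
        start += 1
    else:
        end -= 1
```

Steps to find pair summing to 23
`cnt` takes the values: 0 → 1 → 2 → 3 → 4 → 5 → 6

Answer: 6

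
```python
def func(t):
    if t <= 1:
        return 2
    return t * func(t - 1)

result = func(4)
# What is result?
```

func(4) = 4 * 3 * 2 * 2 = 48

Answer: 48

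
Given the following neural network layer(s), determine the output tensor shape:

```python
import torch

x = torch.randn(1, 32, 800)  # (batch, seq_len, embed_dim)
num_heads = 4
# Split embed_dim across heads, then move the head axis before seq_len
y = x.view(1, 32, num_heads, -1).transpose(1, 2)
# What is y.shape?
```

Input: (1, 32, 800) -> head_dim = 800 // 4 = 200; after view: (1, 32, 4, 200) -> after transpose(1, 2): (1, 4, 32, 200) -> Output: (1, 4, 32, 200)

Answer: (1, 4, 32, 200)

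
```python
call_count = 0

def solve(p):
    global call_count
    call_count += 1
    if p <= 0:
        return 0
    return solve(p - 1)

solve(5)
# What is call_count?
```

Linear recursion stepping by 1: 6 calls from p=5 down to ≤0.

Answer: 6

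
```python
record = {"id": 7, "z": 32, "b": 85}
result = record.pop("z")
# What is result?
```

Trace:
`record = {"id": 7, "z": 32, "b": 85}` → record = {'id': 7, 'z': 32, 'b': 85}
`result = record.pop("z")` → record = {'id': 7, 'b': 85}; result = 32
So result = 32

Answer: 32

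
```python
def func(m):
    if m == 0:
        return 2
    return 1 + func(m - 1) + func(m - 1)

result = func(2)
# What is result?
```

func(m) = 1 + 2·func(m-1), func(0)=2. Closed form: (2+1)·2^2 - 1 = 11.

Answer: 11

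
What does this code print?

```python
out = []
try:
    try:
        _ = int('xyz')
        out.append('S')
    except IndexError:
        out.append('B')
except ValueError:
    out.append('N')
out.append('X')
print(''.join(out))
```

Execution trace: 'N' (outer except ValueError) → 'X' (after the try/except). Output: NX

Answer: NX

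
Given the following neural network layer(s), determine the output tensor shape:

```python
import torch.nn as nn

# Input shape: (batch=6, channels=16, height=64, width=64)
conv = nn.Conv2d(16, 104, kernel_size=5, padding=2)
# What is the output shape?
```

Input: (6, 16, 64, 64) -> Output: (6, 104, 64, 64)

Answer: (6, 104, 64, 64)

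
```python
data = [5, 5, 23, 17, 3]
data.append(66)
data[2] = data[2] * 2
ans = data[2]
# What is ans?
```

Trace:
`data = [5, 5, 23, 17, 3]` → data = [5, 5, 23, 17, 3]
`data.append(66)` → data = [5, 5, 23, 17, 3, 66]
`data[2] = data[2] * 2` → data = [5, 5, 46, 17, 3, 66]
`ans = data[2]` → ans = 46
So ans = 46

Answer: 46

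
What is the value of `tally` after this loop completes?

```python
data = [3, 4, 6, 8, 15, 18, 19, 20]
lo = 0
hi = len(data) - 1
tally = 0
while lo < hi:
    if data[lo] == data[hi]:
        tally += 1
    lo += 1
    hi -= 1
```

Count matching pairs from ends
`tally` takes the values: 0

Answer: 0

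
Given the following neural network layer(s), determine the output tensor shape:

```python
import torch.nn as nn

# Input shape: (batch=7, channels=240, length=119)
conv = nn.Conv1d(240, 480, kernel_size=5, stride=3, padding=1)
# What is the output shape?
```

Input: (7, 240, 119) -> Output: (7, 480, 39)

Answer: (7, 480, 39)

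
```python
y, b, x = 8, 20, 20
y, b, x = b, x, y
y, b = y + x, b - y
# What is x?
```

Trace:
`y, b, x = 8, 20, 20` → y = 8; b = 20; x = 20
`y, b, x = b, x, y` → y = 20; b = 20; x = 8
`y, b = y + x, b - y` → y = 28; b = 0
So x = 8

Answer: 8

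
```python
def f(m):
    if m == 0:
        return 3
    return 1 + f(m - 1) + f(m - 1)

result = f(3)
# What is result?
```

f(m) = 1 + 2·f(m-1), f(0)=3. Closed form: (3+1)·2^3 - 1 = 31.

Answer: 31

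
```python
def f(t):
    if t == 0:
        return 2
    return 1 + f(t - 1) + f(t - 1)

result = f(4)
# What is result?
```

f(t) = 1 + 2·f(t-1), f(0)=2. Closed form: (2+1)·2^4 - 1 = 47.

Answer: 47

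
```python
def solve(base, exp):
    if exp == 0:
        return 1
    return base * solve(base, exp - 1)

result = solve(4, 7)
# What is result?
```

solve(4, 7) = 4 * 4 * 4 * 4 * 4 * 4 * 4 = 16384

Answer: 16384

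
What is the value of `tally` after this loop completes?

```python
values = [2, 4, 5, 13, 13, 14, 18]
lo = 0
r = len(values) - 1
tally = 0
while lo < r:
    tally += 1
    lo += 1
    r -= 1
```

Iterations until pointers meet (list length 7)
`tally` takes the values: 0 → 1 → 2 → 3

Answer: 3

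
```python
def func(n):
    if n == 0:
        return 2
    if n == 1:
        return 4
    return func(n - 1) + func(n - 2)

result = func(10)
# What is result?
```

Build up from base cases: func(0)=2, func(1)=4, func(2)=6, func(3)=10, func(4)=16, func(5)=26, func(6)=42, ..., func(10)=288

Answer: 288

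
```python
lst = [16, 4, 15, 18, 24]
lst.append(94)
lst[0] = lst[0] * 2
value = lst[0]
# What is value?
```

Trace:
`lst = [16, 4, 15, 18, 24]` → lst = [16, 4, 15, 18, 24]
`lst.append(94)` → lst = [16, 4, 15, 18, 24, 94]
`lst[0] = lst[0] * 2` → lst = [32, 4, 15, 18, 24, 94]
`value = lst[0]` → value = 32
So value = 32

Answer: 32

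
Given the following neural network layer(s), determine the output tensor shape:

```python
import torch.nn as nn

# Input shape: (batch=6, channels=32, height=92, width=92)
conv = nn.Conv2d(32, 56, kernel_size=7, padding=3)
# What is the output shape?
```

Input: (6, 32, 92, 92) -> Output: (6, 56, 92, 92)

Answer: (6, 56, 92, 92)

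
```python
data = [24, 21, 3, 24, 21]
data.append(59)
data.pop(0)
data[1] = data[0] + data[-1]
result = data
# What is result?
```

Trace:
`data = [24, 21, 3, 24, 21]` → data = [24, 21, 3, 24, 21]
`data.append(59)` → data = [24, 21, 3, 24, 21, 59]
`data.pop(0)` → data = [21, 3, 24, 21, 59]
`data[1] = data[0] + data[-1]` → data = [21, 80, 24, 21, 59]
`result = data` → result = [21, 80, 24, 21, 59]
So result = [21, 80, 24, 21, 59]

Answer: [21, 80, 24, 21, 59]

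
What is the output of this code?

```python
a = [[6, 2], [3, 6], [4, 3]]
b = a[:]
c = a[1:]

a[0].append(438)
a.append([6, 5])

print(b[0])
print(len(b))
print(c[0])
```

Key concept: slice with nested mutation.
Step by step:
`a = [[6, 2], [3, 6], [4, 3]]` → a = [[6, 2], [3, 6], [4, 3]]
`b = a[:]` → b = [[6, 2], [3, 6], [4, 3]]
`c = a[1:]` → c = [[3, 6], [4, 3]]
`a[0].append(438)` → a = [[6, 2, 438], [3, 6], [4, 3]]; b = [[6, 2, 438], [3, 6], [4, 3]]
`a.append([6, 5])` → a = [[6, 2, 438], [3, 6], [4, 3], [6, 5]]
`print(b[0])` → prints [6, 2, 438]
`print(len(b))` → prints 3
`print(c[0])` → prints [3, 6]

Answer:
[6, 2, 438]
3
[3, 6]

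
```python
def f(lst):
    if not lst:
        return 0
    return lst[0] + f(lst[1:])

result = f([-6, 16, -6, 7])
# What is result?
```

(-6) + 16 + (-6) + 7 + 0 = 11

Answer: 11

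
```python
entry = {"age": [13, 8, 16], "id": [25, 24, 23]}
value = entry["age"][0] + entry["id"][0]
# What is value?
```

Trace:
`entry = {"age": [13, 8, 16], "id": [25, 24, 23]}` → entry = {'age': [13, 8, 16], 'id': [25, 24, 23]}
`value = entry["age"][0] + entry["id"][0]` → value = 38
So value = 38

Answer: 38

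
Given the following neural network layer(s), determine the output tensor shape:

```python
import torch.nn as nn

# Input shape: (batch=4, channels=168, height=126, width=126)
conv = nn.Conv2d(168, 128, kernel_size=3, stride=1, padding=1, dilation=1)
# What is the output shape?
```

Input: (4, 168, 126, 126) -> Output: (4, 128, 126, 126)

Answer: (4, 128, 126, 126)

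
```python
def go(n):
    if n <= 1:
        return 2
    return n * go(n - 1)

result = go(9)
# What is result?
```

go(9) = 9 * 8 * 7 * 6 * 5 * 4 * 3 * 2 * 2 = 725760

Answer: 725760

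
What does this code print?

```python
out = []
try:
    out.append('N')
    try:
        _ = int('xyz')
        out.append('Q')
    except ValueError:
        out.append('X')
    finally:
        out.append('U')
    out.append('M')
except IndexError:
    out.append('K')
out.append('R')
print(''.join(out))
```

Execution trace: 'N' (try body) → 'X' (inner except ValueError) → 'U' (inner finally) → 'M' (try body, no exception) → 'R' (after the try/except). Output: NXUMR

Answer: NXUMR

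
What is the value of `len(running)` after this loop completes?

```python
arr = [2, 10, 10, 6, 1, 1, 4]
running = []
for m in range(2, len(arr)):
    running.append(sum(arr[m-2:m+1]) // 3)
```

Number of 3-element averages
`running` takes the values: [] → [7] → [7, 8] → [7, 8, 5] → [7, 8, 5, 2] → [7, 8, 5, 2, 2]
So `len(running)` = 5

Answer: 5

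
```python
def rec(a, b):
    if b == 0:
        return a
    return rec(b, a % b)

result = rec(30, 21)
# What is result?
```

rec(30, 21) -> rec(21, 9) -> rec(9, 3) -> rec(3, 0) -> 3

Answer: 3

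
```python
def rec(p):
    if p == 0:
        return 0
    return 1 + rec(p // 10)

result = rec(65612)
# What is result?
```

Count of digits of 65612: 5

Answer: 5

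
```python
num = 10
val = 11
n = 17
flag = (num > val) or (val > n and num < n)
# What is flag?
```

Trace:
`num = 10` → num = 10
`val = 11` → val = 11
`n = 17` → n = 17
`flag = (num > val) or (val > n and num < n)` → flag = False
So flag = False

Answer: False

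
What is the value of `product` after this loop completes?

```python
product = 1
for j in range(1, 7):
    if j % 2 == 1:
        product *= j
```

Product of odd numbers 1 to 6
`product` takes the values: 1 → 3 → 15

Answer: 15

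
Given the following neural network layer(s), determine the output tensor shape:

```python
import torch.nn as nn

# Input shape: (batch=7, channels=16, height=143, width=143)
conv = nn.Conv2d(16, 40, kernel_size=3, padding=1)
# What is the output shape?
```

Input: (7, 16, 143, 143) -> Output: (7, 40, 143, 143)

Answer: (7, 40, 143, 143)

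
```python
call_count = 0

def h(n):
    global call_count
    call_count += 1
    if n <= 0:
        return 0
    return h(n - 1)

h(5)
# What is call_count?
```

Linear recursion stepping by 1: 6 calls from n=5 down to ≤0.

Answer: 6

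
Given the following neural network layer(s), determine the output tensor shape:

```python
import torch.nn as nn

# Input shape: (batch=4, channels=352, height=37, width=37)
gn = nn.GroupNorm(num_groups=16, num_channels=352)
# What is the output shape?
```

Input: (4, 352, 37, 37) -> Output: (4, 352, 37, 37)

Answer: (4, 352, 37, 37)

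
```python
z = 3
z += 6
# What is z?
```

Trace:
`z = 3` → z = 3
`z += 6` → z = 9
So z = 9

Answer: 9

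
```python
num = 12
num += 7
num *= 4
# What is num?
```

Trace:
`num = 12` → num = 12
`num += 7` → num = 19
`num *= 4` → num = 76
So num = 76

Answer: 76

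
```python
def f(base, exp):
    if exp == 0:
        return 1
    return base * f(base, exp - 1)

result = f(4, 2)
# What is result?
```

f(4, 2) = 4 * 4 = 16

Answer: 16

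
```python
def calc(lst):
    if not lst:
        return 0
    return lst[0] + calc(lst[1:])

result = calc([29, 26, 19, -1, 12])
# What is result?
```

29 + 26 + 19 + (-1) + 12 + 0 = 85

Answer: 85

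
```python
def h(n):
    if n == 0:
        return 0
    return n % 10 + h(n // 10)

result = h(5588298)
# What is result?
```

Sum of digits of 5588298: 8 + 9 + 2 + 8 + 8 + 5 + 5 = 45

Answer: 45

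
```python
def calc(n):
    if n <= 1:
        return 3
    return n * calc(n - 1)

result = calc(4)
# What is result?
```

calc(4) = 4 * 3 * 2 * 3 = 72

Answer: 72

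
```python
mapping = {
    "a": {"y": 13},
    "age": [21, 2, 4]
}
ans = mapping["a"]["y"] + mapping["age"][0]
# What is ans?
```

Trace:
`mapping = { ...` → mapping = {'a': {'y': 13}, 'age': [21, 2, 4]}
`ans = mapping["a"]["y"] + mapping["age"][0]` → ans = 34
So ans = 34

Answer: 34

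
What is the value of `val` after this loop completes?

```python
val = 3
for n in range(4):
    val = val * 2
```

Multiply by 2, 4 times: 3 * 2^4 = 48
`val` takes the values: 3 → 6 → 12 → 24 → 48

Answer: 48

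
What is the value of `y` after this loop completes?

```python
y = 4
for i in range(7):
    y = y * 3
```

Multiply by 3, 7 times: 4 * 3^7 = 8748
`y` takes the values: 4 → 12 → 36 → 108 → 324 → 972 → 2916 → 8748

Answer: 8748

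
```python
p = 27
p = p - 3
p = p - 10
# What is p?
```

Trace:
`p = 27` → p = 27
`p = p - 3` → p = 24
`p = p - 10` → p = 14
So p = 14

Answer: 14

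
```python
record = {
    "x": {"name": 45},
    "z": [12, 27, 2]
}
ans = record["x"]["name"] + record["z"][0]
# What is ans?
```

Trace:
`record = { ...` → record = {'x': {'name': 45}, 'z': [12, 27, 2]}
`ans = record["x"]["name"] + record["z"][0]` → ans = 57
So ans = 57

Answer: 57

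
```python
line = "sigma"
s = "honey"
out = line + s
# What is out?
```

Trace:
`line = "sigma"` → line = 'sigma'
`s = "honey"` → s = 'honey'
`out = line + s` → out = 'sigmahoney'
So out = 'sigmahoney'

Answer: 'sigmahoney'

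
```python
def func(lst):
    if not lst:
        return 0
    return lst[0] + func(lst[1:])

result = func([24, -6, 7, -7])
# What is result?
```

24 + (-6) + 7 + (-7) + 0 = 18

Answer: 18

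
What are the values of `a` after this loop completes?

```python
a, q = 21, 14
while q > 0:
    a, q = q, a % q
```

GCD of 21 and 14
`a` takes the values: 21 → 14 → 7

Answer: 7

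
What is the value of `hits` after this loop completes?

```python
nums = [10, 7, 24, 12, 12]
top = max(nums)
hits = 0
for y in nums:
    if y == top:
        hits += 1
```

Count of max value 24 in [10, 7, 24, 12, 12]
`hits` takes the values: 0 → 1

Answer: 1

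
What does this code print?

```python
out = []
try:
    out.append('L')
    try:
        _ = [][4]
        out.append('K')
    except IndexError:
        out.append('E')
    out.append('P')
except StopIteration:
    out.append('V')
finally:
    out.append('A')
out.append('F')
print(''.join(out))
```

Execution trace: 'L' (try body) → 'E' (inner except IndexError) → 'P' (try body, no exception) → 'A' (finally) → 'F' (after the try/except). Output: LEPAF

Answer: LEPAF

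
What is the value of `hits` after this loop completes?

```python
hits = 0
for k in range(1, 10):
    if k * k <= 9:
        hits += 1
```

Count numbers where k² ≤ 9
`hits` takes the values: 0 → 1 → 2 → 3

Answer: 3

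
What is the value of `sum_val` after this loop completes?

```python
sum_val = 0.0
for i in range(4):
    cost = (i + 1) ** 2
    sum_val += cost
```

Sum of squared losses 1² + 2² + ... + 4²
`sum_val` takes the values: 0.0 → 1.0 → 5.0 → 14.0 → 30.0

Answer: 30.0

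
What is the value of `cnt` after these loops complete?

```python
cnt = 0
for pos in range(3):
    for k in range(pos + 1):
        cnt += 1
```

Triangle: 1 + 2 + ... + 3
`cnt` takes the values: 0 → 1 → 2 → 3 → 4 → 5 → 6

Answer: 6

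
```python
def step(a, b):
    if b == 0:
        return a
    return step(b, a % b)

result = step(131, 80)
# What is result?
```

step(131, 80) -> step(80, 51) -> step(51, 29) -> step(29, 22) -> step(22, 7) -> step(7, 1) -> step(1, 0) -> 1

Answer: 1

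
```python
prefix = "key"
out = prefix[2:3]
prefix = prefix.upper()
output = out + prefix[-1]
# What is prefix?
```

Trace:
`prefix = "key"` → prefix = 'key'
`out = prefix[2:3]` → out = 'y'
`prefix = prefix.upper()` → prefix = 'KEY'
`output = out + prefix[-1]` → output = 'yY'
So prefix = 'KEY'

Answer: 'KEY'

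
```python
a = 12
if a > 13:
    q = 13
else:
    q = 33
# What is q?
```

Trace:
`a = 12` → a = 12
`if a > 13: ...` → a > 13 is False, take else branch → q = 33
So q = 33

Answer: 33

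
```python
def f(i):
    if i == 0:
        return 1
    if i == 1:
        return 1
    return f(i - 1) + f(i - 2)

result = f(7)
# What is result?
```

Build up from base cases: f(0)=1, f(1)=1, f(2)=2, f(3)=3, f(4)=5, f(5)=8, f(6)=13, ..., f(7)=21

Answer: 21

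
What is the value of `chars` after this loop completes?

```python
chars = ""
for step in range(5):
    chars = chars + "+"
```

Repeat '+' 5 times
`chars` takes the values: "" → "+" → "++" → "+++" → "++++" → "+++++"

Answer: "+++++"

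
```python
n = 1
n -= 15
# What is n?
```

Trace:
`n = 1` → n = 1
`n -= 15` → n = -14
So n = -14

Answer: -14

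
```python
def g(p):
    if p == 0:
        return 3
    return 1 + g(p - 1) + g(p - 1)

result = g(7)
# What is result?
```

g(p) = 1 + 2·g(p-1), g(0)=3. Closed form: (3+1)·2^7 - 1 = 511.

Answer: 511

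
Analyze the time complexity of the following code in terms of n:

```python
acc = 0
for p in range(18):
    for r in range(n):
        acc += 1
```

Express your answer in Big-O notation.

Each loop level contributes: 1 × n. Multiplying the contributions gives O(n).

Answer: O(n)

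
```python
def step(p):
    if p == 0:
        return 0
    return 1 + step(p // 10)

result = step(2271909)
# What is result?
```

Count of digits of 2271909: 7

Answer: 7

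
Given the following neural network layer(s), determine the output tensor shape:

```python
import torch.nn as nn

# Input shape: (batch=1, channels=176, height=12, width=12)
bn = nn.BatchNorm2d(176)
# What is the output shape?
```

Input: (1, 176, 12, 12) -> Output: (1, 176, 12, 12)

Answer: (1, 176, 12, 12)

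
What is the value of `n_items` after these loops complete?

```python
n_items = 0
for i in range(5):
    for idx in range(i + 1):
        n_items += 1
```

Triangle: 1 + 2 + ... + 5
`n_items` takes the values: 0 → 1 → 2 → 3 → 4 → 5 → 6 → 7 → 8 → 9 → 10 → 11 → 12 → 13 → 14 → 15

Answer: 15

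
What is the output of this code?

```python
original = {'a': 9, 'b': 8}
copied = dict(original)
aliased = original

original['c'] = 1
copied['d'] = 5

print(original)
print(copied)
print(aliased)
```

Key concept: dict() creates copy, assignment creates alias.
Step by step:
`original = {'a': 9, 'b': 8}` → original = {'a': 9, 'b': 8}
`copied = dict(original)` → copied = {'a': 9, 'b': 8}
`aliased = original` → aliased = {'a': 9, 'b': 8} (same object as original)
`original['c'] = 1` → original = {'a': 9, 'b': 8, 'c': 1} (same object as aliased); aliased = {'a': 9, 'b': 8, 'c': 1} (same object as original)
`copied['d'] = 5` → copied = {'a': 9, 'b': 8, 'd': 5}
`print(original)` → prints {'a': 9, 'b': 8, 'c': 1}
`print(copied)` → prints {'a': 9, 'b': 8, 'd': 5}
`print(aliased)` → prints {'a': 9, 'b': 8, 'c': 1}

Answer:
{'a': 9, 'b': 8, 'c': 1}
{'a': 9, 'b': 8, 'd': 5}
{'a': 9, 'b': 8, 'c': 1}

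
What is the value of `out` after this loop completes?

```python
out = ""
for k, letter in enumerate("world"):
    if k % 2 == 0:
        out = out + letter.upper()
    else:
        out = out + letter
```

Uppercase even positions in 'world'
`out` takes the values: "" → "W" → "Wo" → "WoR" → "WoRl" → "WoRlD"

Answer: "WoRlD"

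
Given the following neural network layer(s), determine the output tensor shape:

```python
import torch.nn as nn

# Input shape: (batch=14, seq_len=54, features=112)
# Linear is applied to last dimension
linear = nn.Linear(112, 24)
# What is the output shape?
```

Input: (14, 54, 112) -> Output: (14, 54, 24)

Answer: (14, 54, 24)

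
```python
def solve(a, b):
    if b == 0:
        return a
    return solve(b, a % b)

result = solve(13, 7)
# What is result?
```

solve(13, 7) -> solve(7, 6) -> solve(6, 1) -> solve(1, 0) -> 1

Answer: 1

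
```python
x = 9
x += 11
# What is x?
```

Trace:
`x = 9` → x = 9
`x += 11` → x = 20
So x = 20

Answer: 20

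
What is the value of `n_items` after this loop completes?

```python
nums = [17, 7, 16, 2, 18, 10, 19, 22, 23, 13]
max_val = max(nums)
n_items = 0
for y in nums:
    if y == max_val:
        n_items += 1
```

Count of max value 23 in [17, 7, 16, 2, 18, 10, 19, 22, 23, 13]
`n_items` takes the values: 0 → 1

Answer: 1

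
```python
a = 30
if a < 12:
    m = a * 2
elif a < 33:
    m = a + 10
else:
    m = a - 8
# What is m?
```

Trace:
`a = 30` → a = 30
`if a < 12: ...` → a < 12 is False, a < 33 is True → m = 40
So m = 40

Answer: 40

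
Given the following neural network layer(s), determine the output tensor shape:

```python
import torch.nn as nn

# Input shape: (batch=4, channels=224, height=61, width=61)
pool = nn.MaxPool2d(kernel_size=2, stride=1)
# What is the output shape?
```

Input: (4, 224, 61, 61) -> Output: (4, 224, 60, 60)

Answer: (4, 224, 60, 60)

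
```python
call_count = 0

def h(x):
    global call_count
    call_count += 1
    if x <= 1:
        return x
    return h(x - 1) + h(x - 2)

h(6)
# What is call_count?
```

Calls(x) = 1 + Calls(x-1) + Calls(x-2); Calls(0)=Calls(1)=1. For x=6 this gives 25.

Answer: 25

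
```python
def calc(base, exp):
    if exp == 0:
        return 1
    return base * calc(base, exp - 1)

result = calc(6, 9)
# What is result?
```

calc(6, 9) = 6 * 6 * 6 * 6 * 6 * 6 * 6 * 6 * 6 = 10077696

Answer: 10077696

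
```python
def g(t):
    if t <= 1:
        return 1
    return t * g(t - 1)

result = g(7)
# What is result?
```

g(7) = 7 * 6 * 5 * 4 * 3 * 2 * 1 = 5040

Answer: 5040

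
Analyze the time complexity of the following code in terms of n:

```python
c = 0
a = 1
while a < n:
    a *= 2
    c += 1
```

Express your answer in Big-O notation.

Each loop level contributes: log n. Multiplying the contributions gives O(log n).

Answer: O(log n)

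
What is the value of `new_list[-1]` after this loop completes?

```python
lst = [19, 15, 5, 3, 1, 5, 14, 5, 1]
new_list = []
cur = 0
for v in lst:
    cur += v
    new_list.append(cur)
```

Cumulative sum ends at 68
`new_list` takes the values: [] → [19] → [19, 34] → [19, 34, 39] → [19, 34, 39, 42] → [19, 34, 39, 42, 43] → [19, 34, 39, 42, 43, 48] → [19, 34, 39, 42, 43, 48, 62] → [19, 34, 39, 42, 43, 48, 62, 67] → [19, 34, 39, 42, 43, 48, 62, 67, 68]
So `new_list[-1]` = 68

Answer: 68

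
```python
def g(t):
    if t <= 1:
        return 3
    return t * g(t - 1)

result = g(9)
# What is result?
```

g(9) = 9 * 8 * 7 * 6 * 5 * 4 * 3 * 2 * 3 = 1088640

Answer: 1088640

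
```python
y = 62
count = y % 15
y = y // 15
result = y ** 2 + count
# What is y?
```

Trace:
`y = 62` → y = 62
`count = y % 15` → count = 2
`y = y // 15` → y = 4
`result = y ** 2 + count` → result = 18
So y = 4

Answer: 4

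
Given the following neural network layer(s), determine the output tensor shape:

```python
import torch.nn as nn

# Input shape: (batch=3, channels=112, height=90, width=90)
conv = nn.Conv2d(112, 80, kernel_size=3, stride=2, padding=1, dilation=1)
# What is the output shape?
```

Input: (3, 112, 90, 90) -> Output: (3, 80, 45, 45)

Answer: (3, 80, 45, 45)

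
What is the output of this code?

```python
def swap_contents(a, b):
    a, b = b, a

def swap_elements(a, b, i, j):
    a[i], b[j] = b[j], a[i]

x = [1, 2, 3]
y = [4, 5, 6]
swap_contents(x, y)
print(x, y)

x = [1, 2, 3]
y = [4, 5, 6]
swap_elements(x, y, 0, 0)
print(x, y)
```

Key concept: parameter rebinding vs mutation.
Step by step:
`x = [1, 2, 3]` → x = [1, 2, 3]
`y = [4, 5, 6]` → y = [4, 5, 6]
`swap_contents(x, y)` → no visible change to tracked variables
`print(x, y)` → prints [1, 2, 3] [4, 5, 6]
`x = [1, 2, 3]` → x = [1, 2, 3]
`y = [4, 5, 6]` → y = [4, 5, 6]
`swap_elements(x, y, 0, 0)` → x = [4, 2, 3]; y = [1, 5, 6]
`print(x, y)` → prints [4, 2, 3] [1, 5, 6]

Answer:
[1, 2, 3] [4, 5, 6]
[4, 2, 3] [1, 5, 6]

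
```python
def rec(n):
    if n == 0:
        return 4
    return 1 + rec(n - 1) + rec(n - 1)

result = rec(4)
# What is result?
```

rec(n) = 1 + 2·rec(n-1), rec(0)=4. Closed form: (4+1)·2^4 - 1 = 79.

Answer: 79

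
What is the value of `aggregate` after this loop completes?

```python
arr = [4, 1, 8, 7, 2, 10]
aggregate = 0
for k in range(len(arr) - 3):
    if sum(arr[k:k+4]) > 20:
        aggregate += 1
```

Count windows with sum > 20
`aggregate` takes the values: 0 → 1

Answer: 1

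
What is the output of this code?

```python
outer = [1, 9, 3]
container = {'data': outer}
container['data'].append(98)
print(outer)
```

Key concept: dict holds reference to list.
Step by step:
`outer = [1, 9, 3]` → outer = [1, 9, 3]
`container = {'data': outer}` → container = {'data': [1, 9, 3]}
`container['data'].append(98)` → outer = [1, 9, 3, 98]; container = {'data': [1, 9, 3, 98]}
`print(outer)` → prints [1, 9, 3, 98]

Answer: [1, 9, 3, 98]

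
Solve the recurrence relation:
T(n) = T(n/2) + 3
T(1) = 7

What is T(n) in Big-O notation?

Each step divides n by 2 and adds 3. After log_2(n) steps we reach T(1)=7. So T(n) = 3·log_2(n) + 7 = O(log n).

Answer: O(log n)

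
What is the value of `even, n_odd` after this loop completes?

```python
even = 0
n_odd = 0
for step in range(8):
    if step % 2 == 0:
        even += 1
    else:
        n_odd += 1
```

Count evens and odds in range(8)
`even, n_odd` takes the values: (0, 0) → (1, 0) → (1, 1) → (2, 1) → (2, 2) → (3, 2) → (3, 3) → (4, 3) → (4, 4)

Answer: 4, 4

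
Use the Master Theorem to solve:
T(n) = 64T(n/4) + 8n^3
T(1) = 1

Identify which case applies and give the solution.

a=64, b=4, f(n)=8n^3. log_4(64) = 3. Since c=3 = 3, Case 2 applies: T(n) = Θ(n^log_b(a) · log n) = O(n^3 log n).

Answer: O(n^3 log n) - Case 2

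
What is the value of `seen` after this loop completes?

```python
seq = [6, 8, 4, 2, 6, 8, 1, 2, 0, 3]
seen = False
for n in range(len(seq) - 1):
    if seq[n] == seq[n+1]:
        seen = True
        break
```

Check consecutive duplicates in [6, 8, 4, 2, 6, 8, 1, 2, 0, 3]
`seen` takes the values: False

Answer: False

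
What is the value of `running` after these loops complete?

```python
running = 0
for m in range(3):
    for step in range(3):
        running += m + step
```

Sum of all m+step for m,step in 3x3
`running` takes the values: 0 → 1 → 3 → 4 → 6 → 9 → 11 → 14 → 18

Answer: 18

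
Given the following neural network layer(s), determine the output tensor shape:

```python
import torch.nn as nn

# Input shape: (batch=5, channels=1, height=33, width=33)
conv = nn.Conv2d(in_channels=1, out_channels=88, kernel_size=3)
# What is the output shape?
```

Input: (5, 1, 33, 33) -> Output: (5, 88, 31, 31)

Answer: (5, 88, 31, 31)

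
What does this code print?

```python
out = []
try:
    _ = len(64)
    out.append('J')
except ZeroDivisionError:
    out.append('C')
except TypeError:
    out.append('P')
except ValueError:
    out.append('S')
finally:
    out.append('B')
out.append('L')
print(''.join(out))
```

Execution trace: 'P' (except TypeError) → 'B' (finally) → 'L' (after the try/except). Output: PBL

Answer: PBL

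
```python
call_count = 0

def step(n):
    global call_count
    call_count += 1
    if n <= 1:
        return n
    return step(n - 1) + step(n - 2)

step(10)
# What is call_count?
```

Calls(n) = 1 + Calls(n-1) + Calls(n-2); Calls(0)=Calls(1)=1. For n=10 this gives 177.

Answer: 177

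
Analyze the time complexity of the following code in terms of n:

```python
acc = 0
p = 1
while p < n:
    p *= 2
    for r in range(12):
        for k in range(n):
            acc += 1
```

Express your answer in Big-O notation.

Each loop level contributes: log n × 1 × n. Multiplying the contributions gives O(n log n).

Answer: O(n log n)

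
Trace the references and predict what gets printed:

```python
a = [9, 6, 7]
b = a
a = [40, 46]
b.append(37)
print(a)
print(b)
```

Key concept: rebinding vs mutation: a is rebound to a new list, b still points at the original.
Step by step:
`a = [9, 6, 7]` → a = [9, 6, 7]
`b = a` → b = [9, 6, 7] (same object as a)
`a = [40, 46]` → a = [40, 46]
`b.append(37)` → b = [9, 6, 7, 37]
`print(a)` → prints [40, 46]
`print(b)` → prints [9, 6, 7, 37]

Answer:
[40, 46]
[9, 6, 7, 37]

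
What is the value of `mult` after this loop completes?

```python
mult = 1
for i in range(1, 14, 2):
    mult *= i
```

Product of 1, 3, 5, ... up to 13
`mult` takes the values: 1 → 3 → 15 → 105 → 945 → 10395 → 135135

Answer: 135135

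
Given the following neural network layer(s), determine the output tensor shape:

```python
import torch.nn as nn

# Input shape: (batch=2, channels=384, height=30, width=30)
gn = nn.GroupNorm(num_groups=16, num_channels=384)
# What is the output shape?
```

Input: (2, 384, 30, 30) -> Output: (2, 384, 30, 30)

Answer: (2, 384, 30, 30)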